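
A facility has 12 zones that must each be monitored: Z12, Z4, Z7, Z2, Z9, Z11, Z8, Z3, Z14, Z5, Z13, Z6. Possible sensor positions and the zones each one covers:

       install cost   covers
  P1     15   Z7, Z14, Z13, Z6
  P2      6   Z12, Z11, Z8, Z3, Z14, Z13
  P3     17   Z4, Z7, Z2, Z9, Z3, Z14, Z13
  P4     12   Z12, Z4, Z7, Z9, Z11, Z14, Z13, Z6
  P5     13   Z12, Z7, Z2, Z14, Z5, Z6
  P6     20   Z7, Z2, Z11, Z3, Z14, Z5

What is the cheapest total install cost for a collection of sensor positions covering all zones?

31

P2, P4, P5 cover every zone at install cost 6 + 12 + 13 = 31.
Any cover uses at least 3 sensor positions; among all covering selections none totals below 31.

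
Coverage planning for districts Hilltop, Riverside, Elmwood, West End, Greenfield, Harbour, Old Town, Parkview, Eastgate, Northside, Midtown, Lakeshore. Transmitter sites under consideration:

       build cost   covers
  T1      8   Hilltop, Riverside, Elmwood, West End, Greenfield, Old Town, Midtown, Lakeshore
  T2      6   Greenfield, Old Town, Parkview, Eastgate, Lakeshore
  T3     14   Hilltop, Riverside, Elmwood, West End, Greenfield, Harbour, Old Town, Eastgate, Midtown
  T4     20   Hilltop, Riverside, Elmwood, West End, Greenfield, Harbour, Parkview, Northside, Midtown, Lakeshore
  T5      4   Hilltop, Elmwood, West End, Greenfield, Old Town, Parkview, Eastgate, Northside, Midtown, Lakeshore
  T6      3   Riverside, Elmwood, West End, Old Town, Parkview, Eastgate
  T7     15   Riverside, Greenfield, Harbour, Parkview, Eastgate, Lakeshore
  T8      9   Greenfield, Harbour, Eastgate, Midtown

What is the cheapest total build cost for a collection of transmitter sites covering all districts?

T5, T6, T8 cover every district at build cost 4 + 3 + 9 = 16.
Any cover uses at least 2 transmitter sites; among all covering selections none totals below 16.

16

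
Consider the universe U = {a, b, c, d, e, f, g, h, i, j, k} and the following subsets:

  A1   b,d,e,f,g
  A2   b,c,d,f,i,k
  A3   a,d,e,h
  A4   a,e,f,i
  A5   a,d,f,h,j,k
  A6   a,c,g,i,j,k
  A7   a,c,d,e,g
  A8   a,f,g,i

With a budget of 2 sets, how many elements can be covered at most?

Choosing A1, A6 covers {a, b, c, d, e, f, g, i, j, k} — 10 elements.
No choice of 2 sets does better; here h is left uncovered.

10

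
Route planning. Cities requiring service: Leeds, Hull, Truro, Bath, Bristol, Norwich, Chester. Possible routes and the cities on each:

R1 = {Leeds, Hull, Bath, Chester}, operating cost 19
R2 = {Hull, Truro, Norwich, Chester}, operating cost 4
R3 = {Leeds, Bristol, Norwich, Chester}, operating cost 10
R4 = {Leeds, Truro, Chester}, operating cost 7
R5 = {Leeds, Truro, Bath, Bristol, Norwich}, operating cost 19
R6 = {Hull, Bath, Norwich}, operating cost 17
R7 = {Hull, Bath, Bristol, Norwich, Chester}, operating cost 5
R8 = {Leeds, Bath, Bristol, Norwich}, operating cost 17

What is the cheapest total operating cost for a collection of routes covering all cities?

12

R4, R7 cover every city at operating cost 7 + 5 = 12.
Any cover uses at least 2 routes; among all covering selections none totals below 12.
Greedy by coverage-per-operating cost would pick R2, R7, R4 for 16 — worse than the optimum 12.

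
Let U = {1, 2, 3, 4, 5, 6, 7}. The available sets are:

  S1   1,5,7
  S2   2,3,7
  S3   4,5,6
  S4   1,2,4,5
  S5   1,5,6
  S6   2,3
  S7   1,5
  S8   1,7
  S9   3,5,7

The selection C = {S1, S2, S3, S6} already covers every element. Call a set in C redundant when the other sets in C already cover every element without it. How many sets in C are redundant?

Drop S1: 1 uncovered — not redundant.
Drop S2: the rest still cover every element — redundant.
Drop S3: 4, 6 uncovered — not redundant.
Drop S6: the rest still cover every element — redundant.
2 redundant: S2, S6.

2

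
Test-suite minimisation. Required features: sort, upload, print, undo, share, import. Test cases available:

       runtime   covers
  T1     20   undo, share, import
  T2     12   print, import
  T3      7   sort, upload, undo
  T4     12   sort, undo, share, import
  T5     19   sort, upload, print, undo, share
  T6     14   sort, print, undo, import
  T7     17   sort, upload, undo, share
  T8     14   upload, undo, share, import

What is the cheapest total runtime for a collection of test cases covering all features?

28

T6, T8 cover every feature at runtime 14 + 14 = 28.
Any cover uses at least 2 test cases; among all covering selections none totals below 28.
Greedy by coverage-per-runtime would pick T3, T2, T4 for 31 — worse than the optimum 28.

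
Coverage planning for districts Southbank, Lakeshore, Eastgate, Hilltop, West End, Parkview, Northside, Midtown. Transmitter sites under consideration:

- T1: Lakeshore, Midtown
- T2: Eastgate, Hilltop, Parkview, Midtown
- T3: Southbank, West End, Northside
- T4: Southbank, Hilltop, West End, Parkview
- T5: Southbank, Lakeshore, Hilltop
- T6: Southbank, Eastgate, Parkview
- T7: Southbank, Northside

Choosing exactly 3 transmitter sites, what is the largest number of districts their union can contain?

8

Choosing T1, T2, T3 covers {Southbank, Lakeshore, Eastgate, Hilltop, West End, Parkview, Northside, Midtown} — 8 districts.
That is all 8 districts.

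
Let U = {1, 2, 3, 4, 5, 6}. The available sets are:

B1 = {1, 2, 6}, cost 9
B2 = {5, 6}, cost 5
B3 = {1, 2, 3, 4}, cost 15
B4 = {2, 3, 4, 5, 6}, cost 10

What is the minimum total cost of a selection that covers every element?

B1, B4 cover every element at cost 9 + 10 = 19.
Any cover uses at least 2 sets; among all covering selections none totals below 19.

19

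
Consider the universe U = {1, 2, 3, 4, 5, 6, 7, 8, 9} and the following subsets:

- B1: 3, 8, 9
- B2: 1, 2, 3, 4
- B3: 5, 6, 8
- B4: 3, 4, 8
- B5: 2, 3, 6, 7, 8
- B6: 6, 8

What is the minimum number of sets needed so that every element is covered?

4

B1, B2, B3, B5 together cover {1, 2, 3, 4, 5, 6, 7, 8, 9} — every element.
No 3 of the 6 sets cover everything (all 20 triples fall short), so 4 is minimum.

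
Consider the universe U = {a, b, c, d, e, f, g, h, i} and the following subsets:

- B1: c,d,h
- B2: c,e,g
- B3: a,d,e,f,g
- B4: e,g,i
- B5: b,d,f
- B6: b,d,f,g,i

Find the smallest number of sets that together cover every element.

3

B1, B3, B6 together cover {a, b, c, d, e, f, g, h, i} — every element.
No 2 of the 6 sets cover everything (all 15 pairs fall short), so 3 is minimum.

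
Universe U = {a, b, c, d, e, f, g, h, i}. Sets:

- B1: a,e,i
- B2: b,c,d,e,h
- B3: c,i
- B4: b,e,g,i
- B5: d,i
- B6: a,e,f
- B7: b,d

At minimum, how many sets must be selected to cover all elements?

3

B2, B4, B6 together cover {a, b, c, d, e, f, g, h, i} — every element.
No 2 of the 7 sets cover everything (all 21 pairs fall short), so 3 is minimum.
Greedy (largest uncovered first) would take B2, B1, B4, B6 — 4 sets — but 3 suffice.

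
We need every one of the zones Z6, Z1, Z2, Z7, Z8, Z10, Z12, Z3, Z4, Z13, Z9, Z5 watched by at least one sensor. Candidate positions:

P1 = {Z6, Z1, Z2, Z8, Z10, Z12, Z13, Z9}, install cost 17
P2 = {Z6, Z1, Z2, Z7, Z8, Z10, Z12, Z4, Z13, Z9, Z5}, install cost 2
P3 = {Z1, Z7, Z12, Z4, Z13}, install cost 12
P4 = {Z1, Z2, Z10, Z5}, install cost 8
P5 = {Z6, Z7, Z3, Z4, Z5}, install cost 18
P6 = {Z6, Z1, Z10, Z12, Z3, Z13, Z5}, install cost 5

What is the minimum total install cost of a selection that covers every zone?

7

P2, P6 cover every zone at install cost 2 + 5 = 7.
Any cover uses at least 2 sensor positions; among all covering selections none totals below 7.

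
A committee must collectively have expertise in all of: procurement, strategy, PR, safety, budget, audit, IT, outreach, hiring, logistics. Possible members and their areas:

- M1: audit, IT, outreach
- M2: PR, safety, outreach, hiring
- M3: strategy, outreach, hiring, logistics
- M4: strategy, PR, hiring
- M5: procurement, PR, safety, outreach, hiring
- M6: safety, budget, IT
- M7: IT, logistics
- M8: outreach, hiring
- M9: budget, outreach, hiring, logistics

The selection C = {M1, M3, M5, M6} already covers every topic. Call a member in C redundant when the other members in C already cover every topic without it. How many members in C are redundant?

Drop M1: audit uncovered — not redundant.
Drop M3: strategy, logistics uncovered — not redundant.
Drop M5: procurement, PR uncovered — not redundant.
Drop M6: budget uncovered — not redundant.
None of the members in C is redundant.

0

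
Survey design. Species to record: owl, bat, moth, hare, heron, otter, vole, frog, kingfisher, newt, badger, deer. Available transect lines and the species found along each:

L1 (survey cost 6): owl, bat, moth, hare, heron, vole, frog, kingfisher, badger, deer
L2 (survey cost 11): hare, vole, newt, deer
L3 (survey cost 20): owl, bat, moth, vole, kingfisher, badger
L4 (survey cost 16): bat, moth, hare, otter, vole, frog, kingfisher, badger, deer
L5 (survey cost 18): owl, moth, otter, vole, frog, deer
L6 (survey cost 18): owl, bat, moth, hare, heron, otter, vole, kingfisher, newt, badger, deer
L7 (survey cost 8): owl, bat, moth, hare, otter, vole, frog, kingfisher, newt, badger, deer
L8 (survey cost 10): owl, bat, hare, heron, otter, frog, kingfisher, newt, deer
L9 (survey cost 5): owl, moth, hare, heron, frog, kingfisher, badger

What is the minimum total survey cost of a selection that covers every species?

L7, L9 cover every species at survey cost 8 + 5 = 13.
Any cover uses at least 2 transects; among all covering selections none totals below 13.
Greedy by coverage-per-survey cost would pick L1, L7 for 14 — worse than the optimum 13.

13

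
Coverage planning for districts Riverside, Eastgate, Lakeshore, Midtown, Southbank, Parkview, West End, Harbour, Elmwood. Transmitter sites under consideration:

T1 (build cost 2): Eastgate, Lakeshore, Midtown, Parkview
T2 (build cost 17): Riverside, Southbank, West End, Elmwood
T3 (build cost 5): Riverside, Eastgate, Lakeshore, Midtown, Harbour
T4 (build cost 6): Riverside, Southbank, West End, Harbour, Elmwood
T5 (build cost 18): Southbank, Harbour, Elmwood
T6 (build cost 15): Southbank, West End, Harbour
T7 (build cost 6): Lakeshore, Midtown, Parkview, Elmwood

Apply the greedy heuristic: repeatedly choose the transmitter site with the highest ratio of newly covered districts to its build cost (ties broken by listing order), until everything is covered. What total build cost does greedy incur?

Pick 1: T1 adds 4 new (Eastgate, Lakeshore, Midtown, Parkview) at build cost 2 (ratio 4/2).
Pick 2: T4 adds 5 new (Riverside, Southbank, West End, Harbour, Elmwood) at build cost 6 (ratio 5/6).
Greedy total build cost: 2 + 6 = 8.

8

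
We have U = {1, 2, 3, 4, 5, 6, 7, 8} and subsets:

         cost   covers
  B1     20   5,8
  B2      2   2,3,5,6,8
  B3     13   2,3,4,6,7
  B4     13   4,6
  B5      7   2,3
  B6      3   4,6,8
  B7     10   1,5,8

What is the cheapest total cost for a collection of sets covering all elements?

B3, B7 cover every element at cost 13 + 10 = 23.
Any cover uses at least 2 sets; among all covering selections none totals below 23.

23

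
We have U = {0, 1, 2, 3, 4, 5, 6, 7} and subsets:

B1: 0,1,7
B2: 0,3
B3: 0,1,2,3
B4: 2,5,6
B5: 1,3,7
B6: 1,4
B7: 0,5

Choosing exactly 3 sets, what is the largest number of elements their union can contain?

7

Choosing B1, B2, B4 covers {0, 1, 2, 3, 5, 6, 7} — 7 elements.
No choice of 3 sets does better; here 4 is left uncovered.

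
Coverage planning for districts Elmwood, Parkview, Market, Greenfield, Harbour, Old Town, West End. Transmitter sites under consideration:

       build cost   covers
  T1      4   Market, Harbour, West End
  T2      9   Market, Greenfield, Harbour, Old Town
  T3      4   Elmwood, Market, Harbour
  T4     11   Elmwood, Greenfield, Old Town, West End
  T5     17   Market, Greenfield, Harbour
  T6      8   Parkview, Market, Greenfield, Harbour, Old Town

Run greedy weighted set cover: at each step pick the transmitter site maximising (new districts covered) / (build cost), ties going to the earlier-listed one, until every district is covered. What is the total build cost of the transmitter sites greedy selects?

16

Pick 1: T1 adds 3 new (Market, Harbour, West End) at build cost 4 (ratio 3/4).
Pick 2: T6 adds 3 new (Parkview, Greenfield, Old Town) at build cost 8 (ratio 3/8).
Pick 3: T3 adds 1 new (Elmwood) at build cost 4 (ratio 1/4).
Greedy total build cost: 4 + 8 + 4 = 16.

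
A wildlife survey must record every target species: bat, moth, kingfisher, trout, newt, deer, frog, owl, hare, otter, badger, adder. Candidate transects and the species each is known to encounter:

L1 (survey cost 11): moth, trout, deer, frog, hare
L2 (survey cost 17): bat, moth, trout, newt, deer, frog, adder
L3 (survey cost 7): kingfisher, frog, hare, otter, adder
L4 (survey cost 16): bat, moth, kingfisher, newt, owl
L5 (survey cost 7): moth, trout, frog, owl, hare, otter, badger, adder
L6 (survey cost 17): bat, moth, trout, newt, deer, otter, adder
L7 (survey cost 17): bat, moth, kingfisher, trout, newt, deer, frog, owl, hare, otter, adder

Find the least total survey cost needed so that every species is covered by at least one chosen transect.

24

L5, L7 cover every species at survey cost 7 + 17 = 24.
Any cover uses at least 2 transects; among all covering selections none totals below 24.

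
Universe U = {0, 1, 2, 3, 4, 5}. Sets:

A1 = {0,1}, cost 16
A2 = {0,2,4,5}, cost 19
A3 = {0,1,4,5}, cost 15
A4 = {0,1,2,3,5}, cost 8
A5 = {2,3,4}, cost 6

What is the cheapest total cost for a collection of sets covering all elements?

14

A4, A5 cover every element at cost 8 + 6 = 14.
Any cover uses at least 2 sets; among all covering selections none totals below 14.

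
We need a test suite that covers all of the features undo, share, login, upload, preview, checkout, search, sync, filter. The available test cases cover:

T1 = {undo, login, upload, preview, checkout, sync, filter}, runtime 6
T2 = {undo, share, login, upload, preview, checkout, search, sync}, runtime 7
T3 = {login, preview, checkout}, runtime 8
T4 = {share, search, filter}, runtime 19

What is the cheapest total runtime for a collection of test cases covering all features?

T1, T2 cover every feature at runtime 6 + 7 = 13.
Any cover uses at least 2 test cases; among all covering selections none totals below 13.

13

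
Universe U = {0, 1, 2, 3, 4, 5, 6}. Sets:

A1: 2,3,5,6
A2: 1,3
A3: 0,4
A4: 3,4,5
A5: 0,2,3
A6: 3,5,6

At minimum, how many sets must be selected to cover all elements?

3

A1, A2, A3 together cover {0, 1, 2, 3, 4, 5, 6} — every element.
No 2 of the 6 sets cover everything (all 15 pairs fall short), so 3 is minimum.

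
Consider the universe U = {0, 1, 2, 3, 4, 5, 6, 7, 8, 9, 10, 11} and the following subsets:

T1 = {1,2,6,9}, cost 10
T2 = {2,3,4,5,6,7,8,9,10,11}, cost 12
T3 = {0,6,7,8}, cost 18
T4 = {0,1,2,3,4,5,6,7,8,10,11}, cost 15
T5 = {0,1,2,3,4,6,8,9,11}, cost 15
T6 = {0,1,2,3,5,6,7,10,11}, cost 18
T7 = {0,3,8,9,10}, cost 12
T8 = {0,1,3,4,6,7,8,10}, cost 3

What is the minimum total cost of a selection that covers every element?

15

T2, T8 cover every element at cost 12 + 3 = 15.
Any cover uses at least 2 sets; among all covering selections none totals below 15.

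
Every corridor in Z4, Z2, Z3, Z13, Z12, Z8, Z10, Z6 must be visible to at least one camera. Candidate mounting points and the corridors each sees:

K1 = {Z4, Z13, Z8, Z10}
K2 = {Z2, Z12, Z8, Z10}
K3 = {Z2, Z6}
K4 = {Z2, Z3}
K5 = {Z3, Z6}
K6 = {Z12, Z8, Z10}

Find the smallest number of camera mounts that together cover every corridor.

3

K1, K2, K5 together cover {Z4, Z2, Z3, Z13, Z12, Z8, Z10, Z6} — every corridor.
No 2 of the 6 camera mounts cover everything (all 15 pairs fall short), so 3 is minimum.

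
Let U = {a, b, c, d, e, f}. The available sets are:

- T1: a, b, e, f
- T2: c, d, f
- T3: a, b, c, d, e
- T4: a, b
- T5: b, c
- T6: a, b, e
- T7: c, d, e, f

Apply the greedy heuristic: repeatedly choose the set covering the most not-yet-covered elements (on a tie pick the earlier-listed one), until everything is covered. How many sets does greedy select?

Pick 1: T3 covers 5 new elements (a, b, c, d, e).
Pick 2: T1 covers 1 new elements (f).
Greedy uses 2 sets.

2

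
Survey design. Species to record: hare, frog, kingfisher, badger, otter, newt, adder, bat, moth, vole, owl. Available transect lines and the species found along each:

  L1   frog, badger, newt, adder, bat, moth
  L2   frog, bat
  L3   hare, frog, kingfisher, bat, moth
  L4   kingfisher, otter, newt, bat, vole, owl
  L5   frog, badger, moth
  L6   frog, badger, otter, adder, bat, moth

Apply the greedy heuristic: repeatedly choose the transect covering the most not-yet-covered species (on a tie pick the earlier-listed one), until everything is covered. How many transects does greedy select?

Pick 1: L1 covers 6 new species (frog, badger, newt, adder, bat, moth).
Pick 2: L4 covers 4 new species (kingfisher, otter, vole, owl).
Pick 3: L3 covers 1 new species (hare).
Greedy uses 3 transects.

3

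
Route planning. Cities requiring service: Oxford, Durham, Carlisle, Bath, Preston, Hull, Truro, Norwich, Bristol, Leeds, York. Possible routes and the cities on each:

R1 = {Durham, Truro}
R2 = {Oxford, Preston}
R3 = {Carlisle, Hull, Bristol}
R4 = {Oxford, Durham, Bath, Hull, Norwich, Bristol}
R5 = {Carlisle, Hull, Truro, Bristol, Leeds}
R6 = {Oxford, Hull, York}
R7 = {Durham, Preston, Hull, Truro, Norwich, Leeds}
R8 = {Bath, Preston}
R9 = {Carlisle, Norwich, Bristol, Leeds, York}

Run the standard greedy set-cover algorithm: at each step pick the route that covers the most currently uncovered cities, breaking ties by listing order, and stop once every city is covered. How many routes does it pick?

Pick 1: R4 covers 6 new cities (Oxford, Durham, Bath, Hull, Norwich, Bristol).
Pick 2: R5 covers 3 new cities (Carlisle, Truro, Leeds).
Pick 3: R2 covers 1 new cities (Preston).
Pick 4: R6 covers 1 new cities (York).
Greedy uses 4 routes. (The true minimum is 3.)

4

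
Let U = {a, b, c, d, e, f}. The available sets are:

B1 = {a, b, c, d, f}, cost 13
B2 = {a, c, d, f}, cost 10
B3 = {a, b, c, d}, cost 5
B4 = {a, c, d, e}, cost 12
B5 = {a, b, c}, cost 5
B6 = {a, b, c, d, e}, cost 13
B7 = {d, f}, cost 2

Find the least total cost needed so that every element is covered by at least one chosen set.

15

B6, B7 cover every element at cost 13 + 2 = 15.
Any cover uses at least 2 sets; among all covering selections none totals below 15.
Greedy by coverage-per-cost would pick B7, B3, B4 for 19 — worse than the optimum 15.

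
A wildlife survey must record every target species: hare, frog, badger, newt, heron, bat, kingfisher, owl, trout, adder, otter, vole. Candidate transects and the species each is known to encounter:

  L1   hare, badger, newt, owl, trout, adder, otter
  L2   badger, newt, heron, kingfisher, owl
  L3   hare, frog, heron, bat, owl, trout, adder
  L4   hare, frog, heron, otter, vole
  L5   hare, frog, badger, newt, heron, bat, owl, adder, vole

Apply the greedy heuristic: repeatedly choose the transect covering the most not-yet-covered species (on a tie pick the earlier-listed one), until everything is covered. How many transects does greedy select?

3

Pick 1: L5 covers 9 new species (hare, frog, badger, newt, heron, bat, owl, adder, vole).
Pick 2: L1 covers 2 new species (trout, otter).
Pick 3: L2 covers 1 new species (kingfisher).
Greedy uses 3 transects.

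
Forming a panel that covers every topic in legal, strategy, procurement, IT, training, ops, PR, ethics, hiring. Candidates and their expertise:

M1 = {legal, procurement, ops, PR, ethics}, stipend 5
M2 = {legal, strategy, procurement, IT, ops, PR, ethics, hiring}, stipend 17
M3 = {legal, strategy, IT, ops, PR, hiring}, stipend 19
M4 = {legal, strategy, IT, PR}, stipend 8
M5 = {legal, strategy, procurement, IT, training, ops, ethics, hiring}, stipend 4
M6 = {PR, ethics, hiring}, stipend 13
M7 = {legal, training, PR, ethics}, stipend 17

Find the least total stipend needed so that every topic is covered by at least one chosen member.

9

M1, M5 cover every topic at stipend 5 + 4 = 9.
Any cover uses at least 2 members; among all covering selections none totals below 9.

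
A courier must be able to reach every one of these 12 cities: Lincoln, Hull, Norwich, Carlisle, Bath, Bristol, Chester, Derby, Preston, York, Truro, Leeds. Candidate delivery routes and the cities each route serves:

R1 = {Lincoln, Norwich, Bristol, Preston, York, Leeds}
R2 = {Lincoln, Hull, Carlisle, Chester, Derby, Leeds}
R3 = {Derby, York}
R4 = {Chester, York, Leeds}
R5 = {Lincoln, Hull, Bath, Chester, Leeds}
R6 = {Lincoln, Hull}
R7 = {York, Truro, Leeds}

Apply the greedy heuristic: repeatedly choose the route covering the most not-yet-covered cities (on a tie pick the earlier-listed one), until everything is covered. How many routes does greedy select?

4

Pick 1: R1 covers 6 new cities (Lincoln, Norwich, Bristol, Preston, York, Leeds).
Pick 2: R2 covers 4 new cities (Hull, Carlisle, Chester, Derby).
Pick 3: R5 covers 1 new cities (Bath).
Pick 4: R7 covers 1 new cities (Truro).
Greedy uses 4 routes.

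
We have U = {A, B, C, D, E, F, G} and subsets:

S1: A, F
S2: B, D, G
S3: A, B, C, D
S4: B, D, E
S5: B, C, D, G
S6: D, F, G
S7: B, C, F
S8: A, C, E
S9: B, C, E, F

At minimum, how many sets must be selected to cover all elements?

3

S1, S2, S8 together cover {A, B, C, D, E, F, G} — every element.
No 2 of the 9 sets cover everything (all 36 pairs fall short), so 3 is minimum.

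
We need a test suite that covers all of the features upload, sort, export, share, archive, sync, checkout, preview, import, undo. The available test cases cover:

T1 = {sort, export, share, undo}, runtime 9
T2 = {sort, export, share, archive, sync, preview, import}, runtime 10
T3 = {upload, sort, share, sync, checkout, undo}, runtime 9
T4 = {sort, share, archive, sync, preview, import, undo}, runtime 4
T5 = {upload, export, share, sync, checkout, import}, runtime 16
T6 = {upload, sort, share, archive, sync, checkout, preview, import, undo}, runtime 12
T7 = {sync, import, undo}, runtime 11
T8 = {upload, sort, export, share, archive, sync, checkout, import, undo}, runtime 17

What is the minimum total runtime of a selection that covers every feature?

T2, T3 cover every feature at runtime 10 + 9 = 19.
Any cover uses at least 2 test cases; among all covering selections none totals below 19.
Greedy by coverage-per-runtime would pick T4, T3, T1 for 22 — worse than the optimum 19.

19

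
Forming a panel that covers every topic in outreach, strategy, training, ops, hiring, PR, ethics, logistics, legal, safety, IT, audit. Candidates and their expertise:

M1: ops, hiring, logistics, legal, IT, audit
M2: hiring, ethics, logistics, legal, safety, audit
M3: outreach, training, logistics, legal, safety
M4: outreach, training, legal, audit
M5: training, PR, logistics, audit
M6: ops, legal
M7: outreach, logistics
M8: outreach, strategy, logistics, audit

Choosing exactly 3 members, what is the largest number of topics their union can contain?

Choosing M1, M2, M3 covers {outreach, training, ops, hiring, ethics, logistics, legal, safety, IT, audit} — 10 topics.
No choice of 3 members does better; here strategy, PR are left uncovered.

10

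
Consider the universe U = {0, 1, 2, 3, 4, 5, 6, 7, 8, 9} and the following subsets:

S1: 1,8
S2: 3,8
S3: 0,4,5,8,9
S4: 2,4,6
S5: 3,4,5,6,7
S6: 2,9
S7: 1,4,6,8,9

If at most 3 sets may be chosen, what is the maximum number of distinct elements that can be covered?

Choosing S1, S3, S5 covers {0, 1, 3, 4, 5, 6, 7, 8, 9} — 9 elements.
No choice of 3 sets does better; here 2 is left uncovered.

9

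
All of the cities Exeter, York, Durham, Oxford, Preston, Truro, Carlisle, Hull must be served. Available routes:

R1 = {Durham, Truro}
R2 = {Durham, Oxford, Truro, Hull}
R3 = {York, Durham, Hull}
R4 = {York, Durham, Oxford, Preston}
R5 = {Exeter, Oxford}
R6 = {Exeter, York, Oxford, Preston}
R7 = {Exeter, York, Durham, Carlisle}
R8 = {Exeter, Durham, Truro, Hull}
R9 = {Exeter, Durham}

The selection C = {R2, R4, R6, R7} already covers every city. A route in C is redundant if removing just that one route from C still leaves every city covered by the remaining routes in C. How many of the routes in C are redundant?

2

Drop R2: Truro, Hull uncovered — not redundant.
Drop R4: the rest still cover every city — redundant.
Drop R6: the rest still cover every city — redundant.
Drop R7: Carlisle uncovered — not redundant.
2 redundant: R4, R6.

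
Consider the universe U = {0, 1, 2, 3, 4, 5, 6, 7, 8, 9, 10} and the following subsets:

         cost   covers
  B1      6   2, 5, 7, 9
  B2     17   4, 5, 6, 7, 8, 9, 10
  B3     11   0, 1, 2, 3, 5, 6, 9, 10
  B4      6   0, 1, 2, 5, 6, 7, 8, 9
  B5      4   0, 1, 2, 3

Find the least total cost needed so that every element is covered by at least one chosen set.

B2, B5 cover every element at cost 17 + 4 = 21.
Any cover uses at least 2 sets; among all covering selections none totals below 21.

21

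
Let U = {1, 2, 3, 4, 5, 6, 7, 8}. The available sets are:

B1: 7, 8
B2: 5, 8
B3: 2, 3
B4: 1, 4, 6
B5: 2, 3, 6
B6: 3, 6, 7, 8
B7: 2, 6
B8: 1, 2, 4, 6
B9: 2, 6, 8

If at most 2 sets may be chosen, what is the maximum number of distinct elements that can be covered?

Choosing B6, B8 covers {1, 2, 3, 4, 6, 7, 8} — 7 elements.
No choice of 2 sets does better; here 5 is left uncovered.

7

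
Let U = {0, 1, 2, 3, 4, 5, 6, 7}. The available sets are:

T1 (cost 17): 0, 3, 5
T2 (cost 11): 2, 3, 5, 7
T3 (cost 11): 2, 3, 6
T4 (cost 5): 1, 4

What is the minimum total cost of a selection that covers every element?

T1, T2, T3, T4 cover every element at cost 17 + 11 + 11 + 5 = 44.
Any cover uses at least 4 sets; among all covering selections none totals below 44.

44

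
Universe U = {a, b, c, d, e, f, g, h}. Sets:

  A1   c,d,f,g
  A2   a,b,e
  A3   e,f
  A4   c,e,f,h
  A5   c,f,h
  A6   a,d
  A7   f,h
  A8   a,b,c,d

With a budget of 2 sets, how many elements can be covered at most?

7

Choosing A1, A2 covers {a, b, c, d, e, f, g} — 7 elements.
No choice of 2 sets does better; here h is left uncovered.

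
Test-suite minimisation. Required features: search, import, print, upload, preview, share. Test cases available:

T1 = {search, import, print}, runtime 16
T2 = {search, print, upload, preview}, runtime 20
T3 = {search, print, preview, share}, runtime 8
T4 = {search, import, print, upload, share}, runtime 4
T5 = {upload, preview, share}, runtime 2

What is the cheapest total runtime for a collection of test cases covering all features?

6

T4, T5 cover every feature at runtime 4 + 2 = 6.
Any cover uses at least 2 test cases; among all covering selections none totals below 6.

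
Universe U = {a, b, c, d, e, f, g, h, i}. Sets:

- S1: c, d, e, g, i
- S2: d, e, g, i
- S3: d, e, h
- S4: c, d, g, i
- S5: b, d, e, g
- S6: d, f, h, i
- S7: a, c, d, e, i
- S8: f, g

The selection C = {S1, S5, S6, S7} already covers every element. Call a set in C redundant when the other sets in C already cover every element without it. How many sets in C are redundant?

Drop S1: the rest still cover every element — redundant.
Drop S5: b uncovered — not redundant.
Drop S6: f, h uncovered — not redundant.
Drop S7: a uncovered — not redundant.
1 redundant: S1.

1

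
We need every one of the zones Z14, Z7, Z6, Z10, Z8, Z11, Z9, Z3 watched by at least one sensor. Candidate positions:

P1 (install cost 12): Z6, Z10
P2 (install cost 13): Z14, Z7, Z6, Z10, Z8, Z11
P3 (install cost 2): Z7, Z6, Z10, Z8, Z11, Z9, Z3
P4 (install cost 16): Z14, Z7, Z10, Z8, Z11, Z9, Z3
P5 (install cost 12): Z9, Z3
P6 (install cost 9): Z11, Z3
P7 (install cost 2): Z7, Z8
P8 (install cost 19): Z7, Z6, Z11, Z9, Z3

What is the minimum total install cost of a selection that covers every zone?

15

P2, P3 cover every zone at install cost 13 + 2 = 15.
Any cover uses at least 2 sensor positions; among all covering selections none totals below 15.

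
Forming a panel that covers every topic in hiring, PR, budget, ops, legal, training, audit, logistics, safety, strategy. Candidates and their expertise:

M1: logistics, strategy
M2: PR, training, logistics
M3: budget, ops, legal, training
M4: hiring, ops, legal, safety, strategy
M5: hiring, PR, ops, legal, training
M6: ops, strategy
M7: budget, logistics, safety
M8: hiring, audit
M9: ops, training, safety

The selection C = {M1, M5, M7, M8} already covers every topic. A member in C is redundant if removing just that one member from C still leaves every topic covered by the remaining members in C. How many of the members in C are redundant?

Drop M1: strategy uncovered — not redundant.
Drop M5: PR, ops, legal, training uncovered — not redundant.
Drop M7: budget, safety uncovered — not redundant.
Drop M8: audit uncovered — not redundant.
None of the members in C is redundant.

0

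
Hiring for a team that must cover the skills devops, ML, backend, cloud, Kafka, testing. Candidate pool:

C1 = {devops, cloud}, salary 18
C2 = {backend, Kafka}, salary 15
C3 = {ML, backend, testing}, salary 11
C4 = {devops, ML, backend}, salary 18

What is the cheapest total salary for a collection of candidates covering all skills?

C1, C2, C3 cover every skill at salary 18 + 15 + 11 = 44.
Any cover uses at least 3 candidates; among all covering selections none totals below 44.

44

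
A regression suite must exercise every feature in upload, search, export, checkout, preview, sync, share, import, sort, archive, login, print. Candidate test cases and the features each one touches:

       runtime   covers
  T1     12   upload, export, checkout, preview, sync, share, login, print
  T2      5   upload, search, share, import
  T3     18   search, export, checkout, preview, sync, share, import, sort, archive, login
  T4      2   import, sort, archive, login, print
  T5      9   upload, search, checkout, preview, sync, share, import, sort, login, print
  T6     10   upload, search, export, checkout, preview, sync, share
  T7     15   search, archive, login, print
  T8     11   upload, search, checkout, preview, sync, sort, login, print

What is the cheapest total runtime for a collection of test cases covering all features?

12

T4, T6 cover every feature at runtime 2 + 10 = 12.
Any cover uses at least 2 test cases; among all covering selections none totals below 12.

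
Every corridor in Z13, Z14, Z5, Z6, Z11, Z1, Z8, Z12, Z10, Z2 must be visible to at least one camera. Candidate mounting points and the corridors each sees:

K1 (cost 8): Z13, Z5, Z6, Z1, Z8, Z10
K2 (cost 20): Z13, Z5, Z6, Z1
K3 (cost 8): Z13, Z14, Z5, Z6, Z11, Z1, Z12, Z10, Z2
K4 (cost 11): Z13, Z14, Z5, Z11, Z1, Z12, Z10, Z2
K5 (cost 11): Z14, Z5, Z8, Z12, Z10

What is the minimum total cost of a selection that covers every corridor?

16

K1, K3 cover every corridor at cost 8 + 8 = 16.
Any cover uses at least 2 camera mounts; among all covering selections none totals below 16.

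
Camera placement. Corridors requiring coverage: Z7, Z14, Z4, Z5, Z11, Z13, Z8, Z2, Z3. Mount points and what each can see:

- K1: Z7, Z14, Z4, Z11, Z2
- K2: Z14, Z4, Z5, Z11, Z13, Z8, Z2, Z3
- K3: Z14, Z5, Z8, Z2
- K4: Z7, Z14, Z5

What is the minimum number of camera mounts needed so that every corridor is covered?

2

K1, K2 together cover {Z7, Z14, Z4, Z5, Z11, Z13, Z8, Z2, Z3} — every corridor.
No single camera mount contains all 9 corridors, so 2 is optimal.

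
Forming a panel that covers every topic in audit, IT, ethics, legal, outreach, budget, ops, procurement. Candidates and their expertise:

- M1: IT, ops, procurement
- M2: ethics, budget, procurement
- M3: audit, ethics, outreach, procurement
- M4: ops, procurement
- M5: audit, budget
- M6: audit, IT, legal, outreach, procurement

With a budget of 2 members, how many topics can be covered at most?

Choosing M2, M6 covers {audit, IT, ethics, legal, outreach, budget, procurement} — 7 topics.
No choice of 2 members does better; here ops is left uncovered.

7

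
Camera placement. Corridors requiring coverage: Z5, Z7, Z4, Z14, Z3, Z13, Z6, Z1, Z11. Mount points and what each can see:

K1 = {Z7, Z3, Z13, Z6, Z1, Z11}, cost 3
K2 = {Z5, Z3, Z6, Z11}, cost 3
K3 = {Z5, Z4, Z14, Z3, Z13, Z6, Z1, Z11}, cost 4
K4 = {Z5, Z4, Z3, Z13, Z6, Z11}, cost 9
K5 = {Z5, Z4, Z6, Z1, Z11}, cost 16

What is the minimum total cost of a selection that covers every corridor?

K1, K3 cover every corridor at cost 3 + 4 = 7.
Any cover uses at least 2 camera mounts; among all covering selections none totals below 7.

7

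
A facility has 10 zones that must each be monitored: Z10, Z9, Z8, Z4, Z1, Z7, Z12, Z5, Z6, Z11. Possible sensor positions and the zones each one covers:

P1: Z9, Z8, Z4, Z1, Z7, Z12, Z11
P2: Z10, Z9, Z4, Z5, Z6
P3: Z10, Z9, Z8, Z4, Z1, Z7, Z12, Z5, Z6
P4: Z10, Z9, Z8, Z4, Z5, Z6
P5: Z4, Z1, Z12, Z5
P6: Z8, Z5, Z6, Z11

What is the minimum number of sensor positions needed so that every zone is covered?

P1, P2 together cover {Z10, Z9, Z8, Z4, Z1, Z7, Z12, Z5, Z6, Z11} — every zone.
No single sensor position contains all 10 zones, so 2 is optimal.

2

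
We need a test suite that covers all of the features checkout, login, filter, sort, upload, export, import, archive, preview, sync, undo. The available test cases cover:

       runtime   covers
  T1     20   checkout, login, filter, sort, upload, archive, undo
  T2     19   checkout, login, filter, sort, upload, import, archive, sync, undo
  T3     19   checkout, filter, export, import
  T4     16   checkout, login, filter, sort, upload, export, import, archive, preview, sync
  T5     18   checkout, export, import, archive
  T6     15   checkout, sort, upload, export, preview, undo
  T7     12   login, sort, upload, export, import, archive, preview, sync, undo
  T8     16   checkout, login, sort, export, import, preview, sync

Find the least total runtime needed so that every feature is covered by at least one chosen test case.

T4, T7 cover every feature at runtime 16 + 12 = 28.
Any cover uses at least 2 test cases; among all covering selections none totals below 28.

28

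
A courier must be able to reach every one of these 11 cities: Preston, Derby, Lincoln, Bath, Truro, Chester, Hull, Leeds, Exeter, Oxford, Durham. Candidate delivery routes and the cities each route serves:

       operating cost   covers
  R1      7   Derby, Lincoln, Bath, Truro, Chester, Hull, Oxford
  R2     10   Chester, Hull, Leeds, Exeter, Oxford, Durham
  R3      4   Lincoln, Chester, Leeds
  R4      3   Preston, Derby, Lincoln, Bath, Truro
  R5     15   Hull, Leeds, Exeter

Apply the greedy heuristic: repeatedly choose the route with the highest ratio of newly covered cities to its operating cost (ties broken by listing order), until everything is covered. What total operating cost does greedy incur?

13

Pick 1: R4 adds 5 new (Preston, Derby, Lincoln, Bath, Truro) at operating cost 3 (ratio 5/3).
Pick 2: R2 adds 6 new (Chester, Hull, Leeds, Exeter, Oxford, Durham) at operating cost 10 (ratio 6/10).
Greedy total operating cost: 3 + 10 = 13.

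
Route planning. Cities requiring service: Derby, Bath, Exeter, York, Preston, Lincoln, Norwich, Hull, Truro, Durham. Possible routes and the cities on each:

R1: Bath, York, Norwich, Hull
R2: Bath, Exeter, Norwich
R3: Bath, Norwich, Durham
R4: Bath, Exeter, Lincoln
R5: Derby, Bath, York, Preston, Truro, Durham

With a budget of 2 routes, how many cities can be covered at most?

Choosing R1, R5 covers {Derby, Bath, York, Preston, Norwich, Hull, Truro, Durham} — 8 cities.
No choice of 2 routes does better; here Exeter, Lincoln are left uncovered.

8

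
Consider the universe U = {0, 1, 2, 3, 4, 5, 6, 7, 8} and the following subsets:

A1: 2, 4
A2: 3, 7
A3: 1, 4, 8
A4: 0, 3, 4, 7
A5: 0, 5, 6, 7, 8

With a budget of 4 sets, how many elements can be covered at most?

9

Choosing A1, A2, A3, A5 covers {0, 1, 2, 3, 4, 5, 6, 7, 8} — 9 elements.
That is all 9 elements.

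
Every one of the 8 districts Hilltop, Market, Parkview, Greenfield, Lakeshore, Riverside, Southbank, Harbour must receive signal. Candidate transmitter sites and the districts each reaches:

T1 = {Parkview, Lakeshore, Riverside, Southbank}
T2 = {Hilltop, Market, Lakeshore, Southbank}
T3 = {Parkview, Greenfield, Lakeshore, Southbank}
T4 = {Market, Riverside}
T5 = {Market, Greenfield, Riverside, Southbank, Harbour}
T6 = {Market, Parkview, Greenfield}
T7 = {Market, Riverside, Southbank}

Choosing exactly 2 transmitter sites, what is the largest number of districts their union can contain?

Choosing T1, T5 covers {Market, Parkview, Greenfield, Lakeshore, Riverside, Southbank, Harbour} — 7 districts.
No choice of 2 transmitter sites does better; here Hilltop is left uncovered.

7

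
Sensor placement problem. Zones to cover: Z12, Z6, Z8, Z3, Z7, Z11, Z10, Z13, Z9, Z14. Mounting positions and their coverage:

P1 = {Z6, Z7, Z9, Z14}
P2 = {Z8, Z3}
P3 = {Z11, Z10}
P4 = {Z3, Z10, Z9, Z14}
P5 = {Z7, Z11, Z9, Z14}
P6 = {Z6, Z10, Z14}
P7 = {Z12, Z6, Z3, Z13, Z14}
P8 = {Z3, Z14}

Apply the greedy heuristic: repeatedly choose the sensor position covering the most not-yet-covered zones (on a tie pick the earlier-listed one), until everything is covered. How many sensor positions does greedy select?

4

Pick 1: P7 covers 5 new zones (Z12, Z6, Z3, Z13, Z14).
Pick 2: P5 covers 3 new zones (Z7, Z11, Z9).
Pick 3: P2 covers 1 new zones (Z8).
Pick 4: P3 covers 1 new zones (Z10).
Greedy uses 4 sensor positions.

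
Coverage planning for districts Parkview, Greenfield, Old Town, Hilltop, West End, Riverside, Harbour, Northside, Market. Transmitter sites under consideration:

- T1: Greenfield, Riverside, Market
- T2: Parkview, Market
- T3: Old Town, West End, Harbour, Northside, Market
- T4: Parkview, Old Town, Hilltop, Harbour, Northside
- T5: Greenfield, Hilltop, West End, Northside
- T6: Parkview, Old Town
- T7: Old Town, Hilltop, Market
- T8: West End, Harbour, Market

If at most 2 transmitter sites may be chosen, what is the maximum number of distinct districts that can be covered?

Choosing T1, T4 covers {Parkview, Greenfield, Old Town, Hilltop, Riverside, Harbour, Northside, Market} — 8 districts.
No choice of 2 transmitter sites does better; here West End is left uncovered.

8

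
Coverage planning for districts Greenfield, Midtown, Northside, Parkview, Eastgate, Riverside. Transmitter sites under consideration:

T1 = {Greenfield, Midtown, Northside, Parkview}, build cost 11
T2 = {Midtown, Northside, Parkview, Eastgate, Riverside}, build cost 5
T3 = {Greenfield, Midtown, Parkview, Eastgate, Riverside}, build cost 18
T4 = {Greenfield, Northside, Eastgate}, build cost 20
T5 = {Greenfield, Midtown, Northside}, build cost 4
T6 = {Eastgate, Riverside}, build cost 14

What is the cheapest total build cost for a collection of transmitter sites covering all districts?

T2, T5 cover every district at build cost 5 + 4 = 9.
Any cover uses at least 2 transmitter sites; among all covering selections none totals below 9.

9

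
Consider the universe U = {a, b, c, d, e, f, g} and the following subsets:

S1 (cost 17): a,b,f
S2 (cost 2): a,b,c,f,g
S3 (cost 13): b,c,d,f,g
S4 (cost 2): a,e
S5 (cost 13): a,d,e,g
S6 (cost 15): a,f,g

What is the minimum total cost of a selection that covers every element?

S2, S5 cover every element at cost 2 + 13 = 15.
Any cover uses at least 2 sets; among all covering selections none totals below 15.
Greedy by coverage-per-cost would pick S2, S4, S3 for 17 — worse than the optimum 15.

15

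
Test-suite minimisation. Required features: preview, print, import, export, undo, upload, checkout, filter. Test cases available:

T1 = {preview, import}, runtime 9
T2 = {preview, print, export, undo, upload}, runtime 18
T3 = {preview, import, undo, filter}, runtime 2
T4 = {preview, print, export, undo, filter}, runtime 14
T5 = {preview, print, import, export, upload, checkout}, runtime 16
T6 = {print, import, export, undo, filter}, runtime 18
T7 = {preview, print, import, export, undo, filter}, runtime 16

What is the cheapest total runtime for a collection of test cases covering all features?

18

T3, T5 cover every feature at runtime 2 + 16 = 18.
Any cover uses at least 2 test cases; among all covering selections none totals below 18.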